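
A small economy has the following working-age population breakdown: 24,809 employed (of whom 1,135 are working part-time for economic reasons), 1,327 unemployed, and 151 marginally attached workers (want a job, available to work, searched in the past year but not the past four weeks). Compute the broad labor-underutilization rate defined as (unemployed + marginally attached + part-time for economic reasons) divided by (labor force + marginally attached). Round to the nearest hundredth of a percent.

Broad underutilization rate ≈ 9.94%.

Labor force = 24,809 + 1,327 = 26,136.
Numerator = 1,327 + 151 + 1,135 = 2,613.
Denominator = 26,136 + 151 = 26,287.
Broad rate = 2,613 / 26,287 = 9.94%.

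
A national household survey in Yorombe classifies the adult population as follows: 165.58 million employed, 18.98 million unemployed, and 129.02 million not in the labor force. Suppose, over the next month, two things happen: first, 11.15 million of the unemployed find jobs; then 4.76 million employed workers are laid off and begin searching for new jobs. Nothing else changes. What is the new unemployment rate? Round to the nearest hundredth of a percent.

Initially, labor force = 165.58 + 18.98 = 184.56 million, so u = 18.98/184.56 = 10.28%.
After the first change, unemployed falls and employed rises by 11.15; labor force unchanged → E = 176.73, U = 7.83, labor force = 184.56 million.
After the second change, employed falls and unemployed rises by 4.76; labor force unchanged → E = 171.97, U = 12.59, labor force = 184.56 million.
New unemployment rate = 12.59 / 184.56 = 6.82%.

New unemployment rate ≈ 6.82%.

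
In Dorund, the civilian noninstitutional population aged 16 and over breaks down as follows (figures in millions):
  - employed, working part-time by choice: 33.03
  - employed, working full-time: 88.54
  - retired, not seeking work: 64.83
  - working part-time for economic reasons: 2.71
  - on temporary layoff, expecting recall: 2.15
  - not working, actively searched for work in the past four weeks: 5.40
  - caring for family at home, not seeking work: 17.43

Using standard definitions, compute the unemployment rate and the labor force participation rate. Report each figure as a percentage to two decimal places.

Unemployment rate ≈ 5.73%; labor force participation rate ≈ 61.58%.

Employed = 33.03 + 88.54 + 2.71 = 124.28 million (anyone who worked, including part-time for economic reasons, counts as employed).
Unemployed = 2.15 + 5.40 = 7.55 million (jobless and actively searching, or on temporary layoff).
Labor force = 124.28 + 7.55 = 131.83 million.
Not in labor force = 64.83 + 17.43 = 82.26 million (those not working and not actively searching are outside the labor force).
Civilian working-age population = 131.83 + 82.26 = 214.09 million.
Unemployment rate = 7.55 / 131.83 = 5.73%.
Labor force participation rate = 131.83 / 214.09 = 61.58%.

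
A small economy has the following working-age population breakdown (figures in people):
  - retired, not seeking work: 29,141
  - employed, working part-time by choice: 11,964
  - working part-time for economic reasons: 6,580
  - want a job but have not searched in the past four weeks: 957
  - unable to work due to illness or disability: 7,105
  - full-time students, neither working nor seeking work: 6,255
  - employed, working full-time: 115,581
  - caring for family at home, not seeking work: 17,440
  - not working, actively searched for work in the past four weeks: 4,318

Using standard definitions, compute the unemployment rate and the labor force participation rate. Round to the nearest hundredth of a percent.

Unemployment rate ≈ 3.12%; labor force participation rate ≈ 69.45%.

Employed = 11,964 + 6,580 + 115,581 = 134,125 (anyone who worked, including part-time for economic reasons, counts as employed).
Unemployed = 4,318.
Labor force = 134,125 + 4,318 = 138,443.
Not in labor force = 29,141 + 957 + 7,105 + 6,255 + 17,440 = 60,898 (those not working and not actively searching are outside the labor force — including those who want a job but have given up searching).
Civilian working-age population = 138,443 + 60,898 = 199,341.
Unemployment rate = 4,318 / 138,443 = 3.12%.
Labor force participation rate = 138,443 / 199,341 = 69.45%.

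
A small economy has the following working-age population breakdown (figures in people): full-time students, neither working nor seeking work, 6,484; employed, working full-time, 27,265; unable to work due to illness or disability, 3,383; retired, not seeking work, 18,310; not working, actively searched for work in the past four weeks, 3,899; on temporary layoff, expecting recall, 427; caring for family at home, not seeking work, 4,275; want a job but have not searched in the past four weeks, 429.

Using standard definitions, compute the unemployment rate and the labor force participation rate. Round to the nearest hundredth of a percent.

Unemployment rate ≈ 13.69%; labor force participation rate ≈ 49.00%.

Employed = 27,265.
Unemployed = 3,899 + 427 = 4,326 (jobless and actively searching, or on temporary layoff).
Labor force = 27,265 + 4,326 = 31,591.
Not in labor force = 6,484 + 3,383 + 18,310 + 4,275 + 429 = 32,881 (those not working and not actively searching are outside the labor force — including those who want a job but have given up searching).
Civilian working-age population = 31,591 + 32,881 = 64,472.
Unemployment rate = 4,326 / 31,591 = 13.69%.
Labor force participation rate = 31,591 / 64,472 = 49.00%.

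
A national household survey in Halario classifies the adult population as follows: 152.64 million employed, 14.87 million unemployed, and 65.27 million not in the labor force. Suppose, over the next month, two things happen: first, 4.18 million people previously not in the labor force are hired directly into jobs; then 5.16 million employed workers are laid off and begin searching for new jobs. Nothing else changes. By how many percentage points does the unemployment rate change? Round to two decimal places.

Initially, labor force = 152.64 + 14.87 = 167.51 million, so u = 14.87/167.51 = 8.88%.
After the first change, employed and labor force both rise by 4.18; unemployed unchanged → E = 156.82, U = 14.87, labor force = 171.69 million.
After the second change, employed falls and unemployed rises by 5.16; labor force unchanged → E = 151.66, U = 20.03, labor force = 171.69 million.
New unemployment rate = 20.03 / 171.69 = 11.67%.
Change = 11.67% − 8.88% = +2.79 percentage points.

The unemployment rate changes by +2.79 percentage points.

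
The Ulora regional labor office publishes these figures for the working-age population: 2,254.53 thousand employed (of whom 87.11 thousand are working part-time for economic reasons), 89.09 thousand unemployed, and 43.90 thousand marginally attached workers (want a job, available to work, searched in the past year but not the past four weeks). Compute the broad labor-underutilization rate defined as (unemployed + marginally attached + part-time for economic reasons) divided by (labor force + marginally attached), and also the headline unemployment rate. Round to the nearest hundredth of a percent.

Labor force = 2,254.53 + 89.09 = 2,343.62 thousand.
Numerator = 89.09 + 43.90 + 87.11 = 220.10 thousand.
Denominator = 2,343.62 + 43.90 = 2,387.52 thousand.
Broad rate = 220.10 / 2,387.52 = 9.22%.
Headline unemployment rate = 89.09 / 2,343.62 = 3.80%.

Broad underutilization rate ≈ 9.22%; headline unemployment rate ≈ 3.80%.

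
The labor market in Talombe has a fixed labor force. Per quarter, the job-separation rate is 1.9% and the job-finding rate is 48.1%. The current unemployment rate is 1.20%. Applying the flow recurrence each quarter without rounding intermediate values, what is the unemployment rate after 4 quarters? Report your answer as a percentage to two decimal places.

Unemployment rate after four quarters ≈ 3.64%.

With a fixed labor force, u_{t+1} = u_t + s·(1−u_t) − f·u_t = u_t·(1−s−f) + s.
Here 1−s−f = 0.500 and s = 0.019.
u_1 = 0.012000 × 0.500 + 0.019 = 0.025000.
u_2 = 0.025000 × 0.500 + 0.019 = 0.031500.
u_3 = 0.031500 × 0.500 + 0.019 = 0.034750.
u_4 = 0.034750 × 0.500 + 0.019 = 0.036375.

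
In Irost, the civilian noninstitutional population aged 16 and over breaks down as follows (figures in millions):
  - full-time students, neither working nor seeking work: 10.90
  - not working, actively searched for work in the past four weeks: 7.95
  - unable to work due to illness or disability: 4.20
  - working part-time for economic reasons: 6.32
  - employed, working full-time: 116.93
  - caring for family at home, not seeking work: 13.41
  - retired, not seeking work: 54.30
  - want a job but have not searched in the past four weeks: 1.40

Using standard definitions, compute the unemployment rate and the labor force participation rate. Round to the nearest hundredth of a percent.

Employed = 6.32 + 116.93 = 123.25 million (anyone who worked, including part-time for economic reasons, counts as employed).
Unemployed = 7.95 million.
Labor force = 123.25 + 7.95 = 131.20 million.
Not in labor force = 10.90 + 4.20 + 13.41 + 54.30 + 1.40 = 84.21 million (those not working and not actively searching are outside the labor force — including those who want a job but have given up searching).
Civilian working-age population = 131.20 + 84.21 = 215.41 million.
Unemployment rate = 7.95 / 131.20 = 6.06%.
Labor force participation rate = 131.20 / 215.41 = 60.91%.

Unemployment rate ≈ 6.06%; labor force participation rate ≈ 60.91%.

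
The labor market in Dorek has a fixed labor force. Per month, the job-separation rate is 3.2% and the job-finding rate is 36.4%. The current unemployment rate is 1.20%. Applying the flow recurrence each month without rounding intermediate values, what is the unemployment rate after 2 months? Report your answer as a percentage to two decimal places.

With a fixed labor force, u_{t+1} = u_t + s·(1−u_t) − f·u_t = u_t·(1−s−f) + s.
Here 1−s−f = 0.604 and s = 0.032.
u_1 = 0.012000 × 0.604 + 0.032 = 0.039248.
u_2 = 0.039248 × 0.604 + 0.032 = 0.055706.

Unemployment rate after two months ≈ 5.57%.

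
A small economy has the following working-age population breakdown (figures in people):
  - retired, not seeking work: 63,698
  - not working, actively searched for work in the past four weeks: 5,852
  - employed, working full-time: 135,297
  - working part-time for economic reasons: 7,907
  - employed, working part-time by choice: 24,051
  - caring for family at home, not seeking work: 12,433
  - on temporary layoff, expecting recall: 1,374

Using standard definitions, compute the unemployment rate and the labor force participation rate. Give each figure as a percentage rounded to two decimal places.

Unemployment rate ≈ 4.14%; labor force participation rate ≈ 69.62%.

Employed = 135,297 + 7,907 + 24,051 = 167,255 (anyone who worked, including part-time for economic reasons, counts as employed).
Unemployed = 5,852 + 1,374 = 7,226 (jobless and actively searching, or on temporary layoff).
Labor force = 167,255 + 7,226 = 174,481.
Not in labor force = 63,698 + 12,433 = 76,131 (those not working and not actively searching are outside the labor force).
Civilian working-age population = 174,481 + 76,131 = 250,612.
Unemployment rate = 7,226 / 174,481 = 4.14%.
Labor force participation rate = 174,481 / 250,612 = 69.62%.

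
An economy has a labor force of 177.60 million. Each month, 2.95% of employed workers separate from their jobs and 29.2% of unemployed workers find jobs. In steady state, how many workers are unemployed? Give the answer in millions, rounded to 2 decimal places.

About 16.30 million are unemployed in steady state.

Steady-state unemployment rate u* = s/(s+f) = 2.95/(2.95+29.2) = 0.091757.
Unemployed = u* × labor force = 0.091757 × 177.60 ≈ 16.30 million.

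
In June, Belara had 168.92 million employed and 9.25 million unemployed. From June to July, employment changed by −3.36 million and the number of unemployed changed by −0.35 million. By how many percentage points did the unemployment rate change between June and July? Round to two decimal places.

June: labor force = 168.92 + 9.25 = 178.17; u = 9.25/178.17 = 5.19%.
July: labor force = 165.56 + 8.90 = 174.46; u = 8.90/174.46 = 5.10%.
Change = 5.10% − 5.19% = −0.09 pp.

The unemployment rate changed by −0.09 percentage points.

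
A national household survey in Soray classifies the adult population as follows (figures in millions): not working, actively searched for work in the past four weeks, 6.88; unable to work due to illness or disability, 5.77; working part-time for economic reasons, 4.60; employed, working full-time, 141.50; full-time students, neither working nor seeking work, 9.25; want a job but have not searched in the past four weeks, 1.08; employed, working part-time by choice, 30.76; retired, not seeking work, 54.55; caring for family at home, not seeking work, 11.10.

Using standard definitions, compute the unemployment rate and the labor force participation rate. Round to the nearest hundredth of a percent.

Unemployment rate ≈ 3.74%; labor force participation rate ≈ 69.21%.

Employed = 4.60 + 141.50 + 30.76 = 176.86 million (anyone who worked, including part-time for economic reasons, counts as employed).
Unemployed = 6.88 million.
Labor force = 176.86 + 6.88 = 183.74 million.
Not in labor force = 5.77 + 9.25 + 1.08 + 54.55 + 11.10 = 81.75 million (those not working and not actively searching are outside the labor force — including those who want a job but have given up searching).
Civilian working-age population = 183.74 + 81.75 = 265.49 million.
Unemployment rate = 6.88 / 183.74 = 3.74%.
Labor force participation rate = 183.74 / 265.49 = 69.21%.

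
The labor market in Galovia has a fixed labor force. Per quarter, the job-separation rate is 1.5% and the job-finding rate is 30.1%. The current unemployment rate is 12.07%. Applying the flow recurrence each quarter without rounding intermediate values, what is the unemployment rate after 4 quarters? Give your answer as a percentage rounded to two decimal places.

With a fixed labor force, u_{t+1} = u_t + s·(1−u_t) − f·u_t = u_t·(1−s−f) + s.
Here 1−s−f = 0.684 and s = 0.015.
u_1 = 0.120700 × 0.684 + 0.015 = 0.097559.
u_2 = 0.097559 × 0.684 + 0.015 = 0.081730.
u_3 = 0.081730 × 0.684 + 0.015 = 0.070903.
u_4 = 0.070903 × 0.684 + 0.015 = 0.063498.

Unemployment rate after four quarters ≈ 6.35%.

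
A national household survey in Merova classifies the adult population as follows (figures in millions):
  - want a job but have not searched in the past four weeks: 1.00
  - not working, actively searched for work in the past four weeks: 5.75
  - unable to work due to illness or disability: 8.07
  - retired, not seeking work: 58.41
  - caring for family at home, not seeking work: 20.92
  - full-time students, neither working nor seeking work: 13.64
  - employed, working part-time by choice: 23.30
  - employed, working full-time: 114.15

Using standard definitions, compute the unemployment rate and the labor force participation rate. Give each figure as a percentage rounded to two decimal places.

Unemployment rate ≈ 4.02%; labor force participation rate ≈ 58.39%.

Employed = 23.30 + 114.15 = 137.45 million.
Unemployed = 5.75 million.
Labor force = 137.45 + 5.75 = 143.20 million.
Not in labor force = 1.00 + 8.07 + 58.41 + 20.92 + 13.64 = 102.04 million (those not working and not actively searching are outside the labor force — including those who want a job but have given up searching).
Civilian working-age population = 143.20 + 102.04 = 245.24 million.
Unemployment rate = 5.75 / 143.20 = 4.02%.
Labor force participation rate = 143.20 / 245.24 = 58.39%.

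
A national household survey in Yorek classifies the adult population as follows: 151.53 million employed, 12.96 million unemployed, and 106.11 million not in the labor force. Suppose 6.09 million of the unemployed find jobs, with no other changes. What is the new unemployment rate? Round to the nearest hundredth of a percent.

New unemployment rate ≈ 4.18%.

Initially, labor force = 151.53 + 12.96 = 164.49 million, so u = 12.96/164.49 = 7.88%.
After the change, unemployed falls and employed rises by 6.09; labor force unchanged → E = 157.62, U = 6.87, labor force = 164.49 million.
New unemployment rate = 6.87 / 164.49 = 4.18%.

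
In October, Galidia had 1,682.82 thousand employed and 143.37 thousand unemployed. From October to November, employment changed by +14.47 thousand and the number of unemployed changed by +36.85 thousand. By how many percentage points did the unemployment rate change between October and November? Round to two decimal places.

October: labor force = 1,682.82 + 143.37 = 1,826.19; u = 143.37/1,826.19 = 7.85%.
November: labor force = 1,697.29 + 180.22 = 1,877.51; u = 180.22/1,877.51 = 9.60%.
Change = 9.60% − 7.85% = +1.75 pp.

The unemployment rate changed by +1.75 percentage points.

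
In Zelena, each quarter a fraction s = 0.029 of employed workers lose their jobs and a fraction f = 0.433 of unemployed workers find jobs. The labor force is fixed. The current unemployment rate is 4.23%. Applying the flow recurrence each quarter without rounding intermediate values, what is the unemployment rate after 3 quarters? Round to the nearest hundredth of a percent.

With a fixed labor force, u_{t+1} = u_t + s·(1−u_t) − f·u_t = u_t·(1−s−f) + s.
Here 1−s−f = 0.538 and s = 0.029.
u_1 = 0.042300 × 0.538 + 0.029 = 0.051757.
u_2 = 0.051757 × 0.538 + 0.029 = 0.056845.
u_3 = 0.056845 × 0.538 + 0.029 = 0.059583.

Unemployment rate after three quarters ≈ 5.96%.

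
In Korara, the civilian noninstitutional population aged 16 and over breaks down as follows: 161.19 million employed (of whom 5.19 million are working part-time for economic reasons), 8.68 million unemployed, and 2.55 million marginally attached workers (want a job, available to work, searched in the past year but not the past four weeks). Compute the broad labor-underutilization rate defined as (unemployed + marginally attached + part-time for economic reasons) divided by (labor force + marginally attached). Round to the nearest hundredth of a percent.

Labor force = 161.19 + 8.68 = 169.87 million.
Numerator = 8.68 + 2.55 + 5.19 = 16.42 million.
Denominator = 169.87 + 2.55 = 172.42 million.
Broad rate = 16.42 / 172.42 = 9.52%.

Broad underutilization rate ≈ 9.52%.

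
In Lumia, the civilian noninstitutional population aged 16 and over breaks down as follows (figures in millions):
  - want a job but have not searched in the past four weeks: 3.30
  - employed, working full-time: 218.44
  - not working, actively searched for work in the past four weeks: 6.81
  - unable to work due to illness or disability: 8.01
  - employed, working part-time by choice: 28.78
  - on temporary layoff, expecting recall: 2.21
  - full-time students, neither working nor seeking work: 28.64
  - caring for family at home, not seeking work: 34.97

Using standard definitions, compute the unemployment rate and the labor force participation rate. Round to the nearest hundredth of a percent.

Employed = 218.44 + 28.78 = 247.22 million.
Unemployed = 6.81 + 2.21 = 9.02 million (jobless and actively searching, or on temporary layoff).
Labor force = 247.22 + 9.02 = 256.24 million.
Not in labor force = 3.30 + 8.01 + 28.64 + 34.97 = 74.92 million (those not working and not actively searching are outside the labor force — including those who want a job but have given up searching).
Civilian working-age population = 256.24 + 74.92 = 331.16 million.
Unemployment rate = 9.02 / 256.24 = 3.52%.
Labor force participation rate = 256.24 / 331.16 = 77.38%.

Unemployment rate ≈ 3.52%; labor force participation rate ≈ 77.38%.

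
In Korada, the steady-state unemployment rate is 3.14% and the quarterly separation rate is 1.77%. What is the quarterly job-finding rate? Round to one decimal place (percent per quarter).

Job-finding rate ≈ 54.6% per quarter.

From u* = s/(s+f): f = s·(1−u)/u.
f = 1.77 × (1 − 0.0314) / 0.0314 = 1.7144 / 0.0314 ≈ 54.6% per quarter.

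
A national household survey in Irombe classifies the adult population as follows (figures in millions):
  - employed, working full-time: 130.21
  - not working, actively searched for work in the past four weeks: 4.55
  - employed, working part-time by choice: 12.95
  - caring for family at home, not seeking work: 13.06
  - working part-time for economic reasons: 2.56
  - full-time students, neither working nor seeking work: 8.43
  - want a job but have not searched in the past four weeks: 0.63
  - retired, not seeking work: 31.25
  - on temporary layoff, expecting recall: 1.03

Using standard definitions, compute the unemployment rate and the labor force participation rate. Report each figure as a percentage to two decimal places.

Employed = 130.21 + 12.95 + 2.56 = 145.72 million (anyone who worked, including part-time for economic reasons, counts as employed).
Unemployed = 4.55 + 1.03 = 5.58 million (jobless and actively searching, or on temporary layoff).
Labor force = 145.72 + 5.58 = 151.30 million.
Not in labor force = 13.06 + 8.43 + 0.63 + 31.25 = 53.37 million (those not working and not actively searching are outside the labor force — including those who want a job but have given up searching).
Civilian working-age population = 151.30 + 53.37 = 204.67 million.
Unemployment rate = 5.58 / 151.30 = 3.69%.
Labor force participation rate = 151.30 / 204.67 = 73.92%.

Unemployment rate ≈ 3.69%; labor force participation rate ≈ 73.92%.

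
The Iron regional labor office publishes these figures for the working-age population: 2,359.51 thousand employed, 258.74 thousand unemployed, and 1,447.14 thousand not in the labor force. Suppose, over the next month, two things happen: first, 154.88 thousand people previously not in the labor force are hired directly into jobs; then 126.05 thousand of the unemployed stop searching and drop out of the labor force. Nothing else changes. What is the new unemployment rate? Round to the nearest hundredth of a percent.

New unemployment rate ≈ 5.01%.

Initially, labor force = 2,359.51 + 258.74 = 2,618.25 thousand, so u = 258.74/2,618.25 = 9.88%.
After the first change, employed and labor force both rise by 154.88; unemployed unchanged → E = 2,514.39, U = 258.74, labor force = 2,773.13 thousand.
After the second change, unemployed and labor force both fall by 126.05 → E = 2,514.39, U = 132.69, labor force = 2,647.08 thousand.
New unemployment rate = 132.69 / 2,647.08 = 5.01%.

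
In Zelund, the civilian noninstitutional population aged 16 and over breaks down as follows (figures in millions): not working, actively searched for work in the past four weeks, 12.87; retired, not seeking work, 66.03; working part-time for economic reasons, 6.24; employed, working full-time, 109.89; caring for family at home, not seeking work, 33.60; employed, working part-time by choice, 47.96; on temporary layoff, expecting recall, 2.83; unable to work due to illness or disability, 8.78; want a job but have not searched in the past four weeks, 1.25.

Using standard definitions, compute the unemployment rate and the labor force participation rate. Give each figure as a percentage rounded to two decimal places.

Employed = 6.24 + 109.89 + 47.96 = 164.09 million (anyone who worked, including part-time for economic reasons, counts as employed).
Unemployed = 12.87 + 2.83 = 15.70 million (jobless and actively searching, or on temporary layoff).
Labor force = 164.09 + 15.70 = 179.79 million.
Not in labor force = 66.03 + 33.60 + 8.78 + 1.25 = 109.66 million (those not working and not actively searching are outside the labor force — including those who want a job but have given up searching).
Civilian working-age population = 179.79 + 109.66 = 289.45 million.
Unemployment rate = 15.70 / 179.79 = 8.73%.
Labor force participation rate = 179.79 / 289.45 = 62.11%.

Unemployment rate ≈ 8.73%; labor force participation rate ≈ 62.11%.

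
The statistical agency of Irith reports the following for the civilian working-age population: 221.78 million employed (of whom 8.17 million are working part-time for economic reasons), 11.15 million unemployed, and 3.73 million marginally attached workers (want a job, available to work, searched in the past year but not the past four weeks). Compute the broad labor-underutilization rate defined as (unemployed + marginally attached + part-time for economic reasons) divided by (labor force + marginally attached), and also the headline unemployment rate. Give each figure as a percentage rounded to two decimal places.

Broad underutilization rate ≈ 9.74%; headline unemployment rate ≈ 4.79%.

Labor force = 221.78 + 11.15 = 232.93 million.
Numerator = 11.15 + 3.73 + 8.17 = 23.05 million.
Denominator = 232.93 + 3.73 = 236.66 million.
Broad rate = 23.05 / 236.66 = 9.74%.
Headline unemployment rate = 11.15 / 232.93 = 4.79%.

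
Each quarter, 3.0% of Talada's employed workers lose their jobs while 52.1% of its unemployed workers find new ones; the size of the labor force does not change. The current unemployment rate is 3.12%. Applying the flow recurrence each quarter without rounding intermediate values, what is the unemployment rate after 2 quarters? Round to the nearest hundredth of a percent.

With a fixed labor force, u_{t+1} = u_t + s·(1−u_t) − f·u_t = u_t·(1−s−f) + s.
Here 1−s−f = 0.449 and s = 0.030.
u_1 = 0.031200 × 0.449 + 0.030 = 0.044009.
u_2 = 0.044009 × 0.449 + 0.030 = 0.049760.

Unemployment rate after two quarters ≈ 4.98%.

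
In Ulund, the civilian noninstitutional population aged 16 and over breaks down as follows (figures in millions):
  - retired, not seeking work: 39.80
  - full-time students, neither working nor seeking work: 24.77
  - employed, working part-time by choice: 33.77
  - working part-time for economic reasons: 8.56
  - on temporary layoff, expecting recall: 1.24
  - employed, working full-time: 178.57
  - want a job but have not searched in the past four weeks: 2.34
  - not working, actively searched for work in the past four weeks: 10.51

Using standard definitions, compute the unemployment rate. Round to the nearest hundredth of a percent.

Employed = 33.77 + 8.56 + 178.57 = 220.90 million (anyone who worked, including part-time for economic reasons, counts as employed).
Unemployed = 1.24 + 10.51 = 11.75 million (jobless and actively searching, or on temporary layoff).
Labor force = 220.90 + 11.75 = 232.65 million.
Unemployment rate = 11.75 / 232.65 = 5.05%.

Unemployment rate ≈ 5.05%.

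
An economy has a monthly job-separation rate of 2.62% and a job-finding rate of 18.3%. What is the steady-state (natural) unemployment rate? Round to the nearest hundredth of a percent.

At steady state the flows balance: s·E = f·U, so U/(E+U) = s/(s+f).
u* = 2.62 / (2.62 + 18.3) = 2.62 / 20.92 = 12.52%.

Steady-state unemployment rate ≈ 12.52%.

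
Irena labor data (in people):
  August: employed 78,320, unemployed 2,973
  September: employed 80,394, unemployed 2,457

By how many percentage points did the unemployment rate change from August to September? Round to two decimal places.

August: labor force = 78,320 + 2,973 = 81,293; u = 2,973/81,293 = 3.66%.
September: labor force = 80,394 + 2,457 = 82,851; u = 2,457/82,851 = 2.97%.
Change = 2.97% − 3.66% = −0.69 pp.

The unemployment rate changed by −0.69 percentage points.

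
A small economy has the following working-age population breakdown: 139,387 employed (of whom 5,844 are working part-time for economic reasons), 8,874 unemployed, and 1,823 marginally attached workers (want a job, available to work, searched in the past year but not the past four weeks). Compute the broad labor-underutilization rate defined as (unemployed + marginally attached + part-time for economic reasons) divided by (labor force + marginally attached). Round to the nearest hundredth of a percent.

Labor force = 139,387 + 8,874 = 148,261.
Numerator = 8,874 + 1,823 + 5,844 = 16,541.
Denominator = 148,261 + 1,823 = 150,084.
Broad rate = 16,541 / 150,084 = 11.02%.

Broad underutilization rate ≈ 11.02%.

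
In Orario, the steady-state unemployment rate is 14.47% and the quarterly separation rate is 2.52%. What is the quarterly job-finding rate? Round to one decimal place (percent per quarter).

From u* = s/(s+f): f = s·(1−u)/u.
f = 2.52 × (1 − 0.1447) / 0.1447 = 2.1554 / 0.1447 ≈ 14.9% per quarter.

Job-finding rate ≈ 14.9% per quarter.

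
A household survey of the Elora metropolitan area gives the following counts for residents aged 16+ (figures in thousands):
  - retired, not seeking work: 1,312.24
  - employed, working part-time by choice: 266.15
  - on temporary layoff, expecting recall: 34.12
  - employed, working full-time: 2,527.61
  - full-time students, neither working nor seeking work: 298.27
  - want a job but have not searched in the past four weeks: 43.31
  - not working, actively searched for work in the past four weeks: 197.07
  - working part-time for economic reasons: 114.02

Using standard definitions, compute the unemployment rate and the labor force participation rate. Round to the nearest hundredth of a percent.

Unemployment rate ≈ 7.37%; labor force participation rate ≈ 65.49%.

Employed = 266.15 + 2,527.61 + 114.02 = 2,907.78 thousand (anyone who worked, including part-time for economic reasons, counts as employed).
Unemployed = 34.12 + 197.07 = 231.19 thousand (jobless and actively searching, or on temporary layoff).
Labor force = 2,907.78 + 231.19 = 3,138.97 thousand.
Not in labor force = 1,312.24 + 298.27 + 43.31 = 1,653.82 thousand (those not working and not actively searching are outside the labor force — including those who want a job but have given up searching).
Civilian working-age population = 3,138.97 + 1,653.82 = 4,792.79 thousand.
Unemployment rate = 231.19 / 3,138.97 = 7.37%.
Labor force participation rate = 3,138.97 / 4,792.79 = 65.49%.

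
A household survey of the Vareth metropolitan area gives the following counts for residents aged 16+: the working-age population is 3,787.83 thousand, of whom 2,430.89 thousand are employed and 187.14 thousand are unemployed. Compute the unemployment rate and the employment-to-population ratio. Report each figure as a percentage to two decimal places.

Labor force = employed + unemployed = 2,430.89 + 187.14 = 2,618.03 thousand.
Unemployment rate = 187.14 / 2,618.03 = 7.15%.
Employment-population ratio = 2,430.89 / 3,787.83 = 64.18%.

Unemployment rate ≈ 7.15%; employment-population ratio ≈ 64.18%.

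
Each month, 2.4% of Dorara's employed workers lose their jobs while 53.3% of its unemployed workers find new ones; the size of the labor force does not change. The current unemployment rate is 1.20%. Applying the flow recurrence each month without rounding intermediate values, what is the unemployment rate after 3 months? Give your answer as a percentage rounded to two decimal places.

Unemployment rate after three months ≈ 4.04%.

With a fixed labor force, u_{t+1} = u_t + s·(1−u_t) − f·u_t = u_t·(1−s−f) + s.
Here 1−s−f = 0.443 and s = 0.024.
u_1 = 0.012000 × 0.443 + 0.024 = 0.029316.
u_2 = 0.029316 × 0.443 + 0.024 = 0.036987.
u_3 = 0.036987 × 0.443 + 0.024 = 0.040385.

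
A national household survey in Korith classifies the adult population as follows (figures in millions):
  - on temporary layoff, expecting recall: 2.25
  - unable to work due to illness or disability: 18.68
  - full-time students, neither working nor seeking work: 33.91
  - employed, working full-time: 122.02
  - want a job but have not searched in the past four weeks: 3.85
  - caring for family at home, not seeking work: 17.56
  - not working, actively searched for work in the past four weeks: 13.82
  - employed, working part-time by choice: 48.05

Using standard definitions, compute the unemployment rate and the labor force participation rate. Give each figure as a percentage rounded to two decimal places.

Employed = 122.02 + 48.05 = 170.07 million.
Unemployed = 2.25 + 13.82 = 16.07 million (jobless and actively searching, or on temporary layoff).
Labor force = 170.07 + 16.07 = 186.14 million.
Not in labor force = 18.68 + 33.91 + 3.85 + 17.56 = 74.00 million (those not working and not actively searching are outside the labor force — including those who want a job but have given up searching).
Civilian working-age population = 186.14 + 74.00 = 260.14 million.
Unemployment rate = 16.07 / 186.14 = 8.63%.
Labor force participation rate = 186.14 / 260.14 = 71.55%.

Unemployment rate ≈ 8.63%; labor force participation rate ≈ 71.55%.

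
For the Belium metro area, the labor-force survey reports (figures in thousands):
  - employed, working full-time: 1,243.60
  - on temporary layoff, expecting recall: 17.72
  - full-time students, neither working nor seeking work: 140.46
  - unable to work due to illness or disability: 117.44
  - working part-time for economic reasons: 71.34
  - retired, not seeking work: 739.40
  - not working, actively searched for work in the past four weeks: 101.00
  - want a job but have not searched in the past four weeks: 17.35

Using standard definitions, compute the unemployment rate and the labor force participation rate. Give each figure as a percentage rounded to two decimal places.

Employed = 1,243.60 + 71.34 = 1,314.94 thousand (anyone who worked, including part-time for economic reasons, counts as employed).
Unemployed = 17.72 + 101.00 = 118.72 thousand (jobless and actively searching, or on temporary layoff).
Labor force = 1,314.94 + 118.72 = 1,433.66 thousand.
Not in labor force = 140.46 + 117.44 + 739.40 + 17.35 = 1,014.65 thousand (those not working and not actively searching are outside the labor force — including those who want a job but have given up searching).
Civilian working-age population = 1,433.66 + 1,014.65 = 2,448.31 thousand.
Unemployment rate = 118.72 / 1,433.66 = 8.28%.
Labor force participation rate = 1,433.66 / 2,448.31 = 58.56%.

Unemployment rate ≈ 8.28%; labor force participation rate ≈ 58.56%.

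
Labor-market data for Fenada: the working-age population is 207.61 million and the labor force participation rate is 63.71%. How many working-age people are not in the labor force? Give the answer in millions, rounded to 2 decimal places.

About 75.34 million are not in the labor force.

Share not in the labor force = 1 − 0.6371 = 0.3629.
Not in labor force = 0.3629 × 207.61 ≈ 75.34 million.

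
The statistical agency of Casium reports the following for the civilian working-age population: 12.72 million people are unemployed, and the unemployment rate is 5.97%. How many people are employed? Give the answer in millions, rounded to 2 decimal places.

Labor force = U / u = 12.72 / 0.0597 ≈ 213.07 million.
Employed = labor force − unemployed = 213.07 − 12.72 = 200.35 million.

About 200.35 million are employed.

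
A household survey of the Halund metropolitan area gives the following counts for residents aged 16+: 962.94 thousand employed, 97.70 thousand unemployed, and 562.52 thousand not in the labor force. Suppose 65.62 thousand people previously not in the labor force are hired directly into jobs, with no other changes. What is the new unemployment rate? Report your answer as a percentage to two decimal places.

New unemployment rate ≈ 8.67%.

Initially, labor force = 962.94 + 97.70 = 1,060.64 thousand, so u = 97.70/1,060.64 = 9.21%.
After the change, employed and labor force both rise by 65.62; unemployed unchanged → E = 1,028.56, U = 97.70, labor force = 1,126.26 thousand.
New unemployment rate = 97.70 / 1,126.26 = 8.67%.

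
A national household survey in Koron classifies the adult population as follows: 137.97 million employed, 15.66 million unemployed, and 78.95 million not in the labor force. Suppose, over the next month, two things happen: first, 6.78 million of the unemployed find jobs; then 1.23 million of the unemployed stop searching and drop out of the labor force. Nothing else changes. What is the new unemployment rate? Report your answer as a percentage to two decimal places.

New unemployment rate ≈ 5.02%.

Initially, labor force = 137.97 + 15.66 = 153.63 million, so u = 15.66/153.63 = 10.19%.
After the first change, unemployed falls and employed rises by 6.78; labor force unchanged → E = 144.75, U = 8.88, labor force = 153.63 million.
After the second change, unemployed and labor force both fall by 1.23 → E = 144.75, U = 7.65, labor force = 152.40 million.
New unemployment rate = 7.65 / 152.40 = 5.02%.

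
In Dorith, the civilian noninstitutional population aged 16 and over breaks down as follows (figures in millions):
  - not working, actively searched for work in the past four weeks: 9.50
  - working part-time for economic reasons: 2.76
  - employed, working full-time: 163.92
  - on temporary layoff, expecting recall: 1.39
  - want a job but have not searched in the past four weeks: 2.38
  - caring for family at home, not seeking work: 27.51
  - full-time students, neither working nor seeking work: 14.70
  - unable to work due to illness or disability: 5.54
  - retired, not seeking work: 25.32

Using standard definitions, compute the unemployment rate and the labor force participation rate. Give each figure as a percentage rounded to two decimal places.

Unemployment rate ≈ 6.13%; labor force participation rate ≈ 70.18%.

Employed = 2.76 + 163.92 = 166.68 million (anyone who worked, including part-time for economic reasons, counts as employed).
Unemployed = 9.50 + 1.39 = 10.89 million (jobless and actively searching, or on temporary layoff).
Labor force = 166.68 + 10.89 = 177.57 million.
Not in labor force = 2.38 + 27.51 + 14.70 + 5.54 + 25.32 = 75.45 million (those not working and not actively searching are outside the labor force — including those who want a job but have given up searching).
Civilian working-age population = 177.57 + 75.45 = 253.02 million.
Unemployment rate = 10.89 / 177.57 = 6.13%.
Labor force participation rate = 177.57 / 253.02 = 70.18%.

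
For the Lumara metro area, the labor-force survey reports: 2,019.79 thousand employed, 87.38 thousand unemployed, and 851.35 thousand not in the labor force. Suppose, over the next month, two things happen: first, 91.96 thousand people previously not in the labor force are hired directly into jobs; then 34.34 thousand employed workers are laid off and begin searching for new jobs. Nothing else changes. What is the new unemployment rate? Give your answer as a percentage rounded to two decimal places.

Initially, labor force = 2,019.79 + 87.38 = 2,107.17 thousand, so u = 87.38/2,107.17 = 4.15%.
After the first change, employed and labor force both rise by 91.96; unemployed unchanged → E = 2,111.75, U = 87.38, labor force = 2,199.13 thousand.
After the second change, employed falls and unemployed rises by 34.34; labor force unchanged → E = 2,077.41, U = 121.72, labor force = 2,199.13 thousand.
New unemployment rate = 121.72 / 2,199.13 = 5.53%.

New unemployment rate ≈ 5.53%.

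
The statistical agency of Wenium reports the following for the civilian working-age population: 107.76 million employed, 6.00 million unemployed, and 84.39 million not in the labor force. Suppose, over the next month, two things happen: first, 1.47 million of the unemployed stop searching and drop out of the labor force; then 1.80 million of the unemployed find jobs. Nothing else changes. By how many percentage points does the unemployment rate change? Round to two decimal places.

Initially, labor force = 107.76 + 6.00 = 113.76 million, so u = 6.00/113.76 = 5.27%.
After the first change, unemployed and labor force both fall by 1.47 → E = 107.76, U = 4.53, labor force = 112.29 million.
After the second change, unemployed falls and employed rises by 1.80; labor force unchanged → E = 109.56, U = 2.73, labor force = 112.29 million.
New unemployment rate = 2.73 / 112.29 = 2.43%.
Change = 2.43% − 5.27% = −2.84 percentage points.

The unemployment rate changes by −2.84 percentage points.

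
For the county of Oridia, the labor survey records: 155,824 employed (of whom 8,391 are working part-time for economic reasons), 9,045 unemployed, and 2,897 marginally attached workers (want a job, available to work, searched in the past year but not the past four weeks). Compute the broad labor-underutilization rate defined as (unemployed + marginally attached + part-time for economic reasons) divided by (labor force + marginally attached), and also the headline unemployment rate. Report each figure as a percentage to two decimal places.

Labor force = 155,824 + 9,045 = 164,869.
Numerator = 9,045 + 2,897 + 8,391 = 20,333.
Denominator = 164,869 + 2,897 = 167,766.
Broad rate = 20,333 / 167,766 = 12.12%.
Headline unemployment rate = 9,045 / 164,869 = 5.49%.

Broad underutilization rate ≈ 12.12%; headline unemployment rate ≈ 5.49%.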